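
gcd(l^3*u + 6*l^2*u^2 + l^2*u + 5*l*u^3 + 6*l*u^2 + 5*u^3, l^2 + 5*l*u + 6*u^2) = 1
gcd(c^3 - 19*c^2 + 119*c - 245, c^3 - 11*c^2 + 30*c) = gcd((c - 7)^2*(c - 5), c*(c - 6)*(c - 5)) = c - 5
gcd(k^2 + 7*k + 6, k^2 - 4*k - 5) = k + 1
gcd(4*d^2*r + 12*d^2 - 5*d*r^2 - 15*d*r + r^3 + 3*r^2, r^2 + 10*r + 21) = r + 3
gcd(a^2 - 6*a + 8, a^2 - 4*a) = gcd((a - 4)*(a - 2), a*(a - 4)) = a - 4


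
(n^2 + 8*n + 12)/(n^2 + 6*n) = (n + 2)/n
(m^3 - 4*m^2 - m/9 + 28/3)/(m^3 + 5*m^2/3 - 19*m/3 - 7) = (m^2 - 5*m/3 - 4)/(m^2 + 4*m + 3)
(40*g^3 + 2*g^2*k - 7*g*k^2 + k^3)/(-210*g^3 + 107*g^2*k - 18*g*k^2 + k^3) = (-8*g^2 - 2*g*k + k^2)/(42*g^2 - 13*g*k + k^2)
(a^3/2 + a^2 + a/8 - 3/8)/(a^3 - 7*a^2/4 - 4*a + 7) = (4*a^3 + 8*a^2 + a - 3)/(2*(4*a^3 - 7*a^2 - 16*a + 28))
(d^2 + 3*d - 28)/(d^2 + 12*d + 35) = (d - 4)/(d + 5)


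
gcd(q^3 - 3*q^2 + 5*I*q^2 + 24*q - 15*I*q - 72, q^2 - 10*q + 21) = q - 3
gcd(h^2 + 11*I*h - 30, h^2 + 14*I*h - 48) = h + 6*I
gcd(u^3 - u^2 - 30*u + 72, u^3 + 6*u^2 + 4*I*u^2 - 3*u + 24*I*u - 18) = u + 6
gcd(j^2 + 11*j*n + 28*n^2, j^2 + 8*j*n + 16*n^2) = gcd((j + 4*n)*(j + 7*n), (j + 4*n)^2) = j + 4*n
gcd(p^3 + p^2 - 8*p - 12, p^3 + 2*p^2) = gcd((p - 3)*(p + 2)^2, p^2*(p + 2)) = p + 2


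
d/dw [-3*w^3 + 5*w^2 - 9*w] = -9*w^2 + 10*w - 9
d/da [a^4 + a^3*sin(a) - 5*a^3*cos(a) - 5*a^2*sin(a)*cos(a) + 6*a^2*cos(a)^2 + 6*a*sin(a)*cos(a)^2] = 5*a^3*sin(a) + a^3*cos(a) + 4*a^3 + 3*a^2*sin(a) - 6*a^2*sin(2*a) - 15*a^2*cos(a) - 5*a^2*cos(2*a) - 5*a*sin(2*a) + 3*a*cos(a)/2 + 6*a*cos(2*a) + 9*a*cos(3*a)/2 + 6*a + 3*sin(a)/2 + 3*sin(3*a)/2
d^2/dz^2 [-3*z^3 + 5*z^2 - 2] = 10 - 18*z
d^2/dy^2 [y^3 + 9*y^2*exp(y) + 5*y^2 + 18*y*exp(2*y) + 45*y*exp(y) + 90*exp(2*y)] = 9*y^2*exp(y) + 72*y*exp(2*y) + 81*y*exp(y) + 6*y + 432*exp(2*y) + 108*exp(y) + 10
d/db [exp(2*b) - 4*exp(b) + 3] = 2*(exp(b) - 2)*exp(b)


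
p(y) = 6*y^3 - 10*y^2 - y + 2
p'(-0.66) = 20.04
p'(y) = 18*y^2 - 20*y - 1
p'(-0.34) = 7.88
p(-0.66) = -3.42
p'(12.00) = 2351.00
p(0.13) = 1.71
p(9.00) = 3557.00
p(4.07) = 236.80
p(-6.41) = -1982.72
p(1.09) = -3.20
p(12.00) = 8918.00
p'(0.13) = -3.30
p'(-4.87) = 523.30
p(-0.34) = 0.95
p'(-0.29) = 6.31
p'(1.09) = -1.41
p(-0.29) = 1.30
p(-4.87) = -923.31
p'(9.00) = 1277.00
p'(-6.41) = 866.79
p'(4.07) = 215.77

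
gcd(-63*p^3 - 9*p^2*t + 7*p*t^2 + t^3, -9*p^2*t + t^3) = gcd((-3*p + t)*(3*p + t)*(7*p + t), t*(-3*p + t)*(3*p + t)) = 9*p^2 - t^2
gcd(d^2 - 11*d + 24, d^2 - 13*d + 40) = d - 8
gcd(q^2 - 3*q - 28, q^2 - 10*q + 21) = q - 7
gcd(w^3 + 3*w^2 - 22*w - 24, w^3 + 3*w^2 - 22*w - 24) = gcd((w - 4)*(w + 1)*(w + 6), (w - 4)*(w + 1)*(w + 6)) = w^3 + 3*w^2 - 22*w - 24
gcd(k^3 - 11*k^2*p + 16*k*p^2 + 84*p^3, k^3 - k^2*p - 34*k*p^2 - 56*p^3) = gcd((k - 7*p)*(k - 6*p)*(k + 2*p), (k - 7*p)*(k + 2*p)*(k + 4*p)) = -k^2 + 5*k*p + 14*p^2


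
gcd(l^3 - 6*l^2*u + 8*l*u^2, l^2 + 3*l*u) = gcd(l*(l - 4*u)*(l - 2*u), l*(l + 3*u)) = l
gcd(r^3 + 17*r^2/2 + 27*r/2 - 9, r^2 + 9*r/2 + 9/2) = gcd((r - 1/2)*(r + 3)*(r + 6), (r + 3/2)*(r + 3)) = r + 3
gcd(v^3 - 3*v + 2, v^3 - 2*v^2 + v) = v^2 - 2*v + 1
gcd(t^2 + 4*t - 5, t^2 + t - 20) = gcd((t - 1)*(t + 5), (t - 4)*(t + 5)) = t + 5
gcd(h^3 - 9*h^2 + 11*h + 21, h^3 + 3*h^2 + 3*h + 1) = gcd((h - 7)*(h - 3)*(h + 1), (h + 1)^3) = h + 1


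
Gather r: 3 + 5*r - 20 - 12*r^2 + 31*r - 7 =-12*r^2 + 36*r - 24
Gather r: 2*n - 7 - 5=2*n - 12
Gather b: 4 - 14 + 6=-4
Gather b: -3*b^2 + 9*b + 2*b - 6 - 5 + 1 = -3*b^2 + 11*b - 10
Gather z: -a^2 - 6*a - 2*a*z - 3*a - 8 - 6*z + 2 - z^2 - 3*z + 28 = -a^2 - 9*a - z^2 + z*(-2*a - 9) + 22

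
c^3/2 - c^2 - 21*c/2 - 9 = (c/2 + 1/2)*(c - 6)*(c + 3)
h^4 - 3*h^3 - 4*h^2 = h^2*(h - 4)*(h + 1)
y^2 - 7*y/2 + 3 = (y - 2)*(y - 3/2)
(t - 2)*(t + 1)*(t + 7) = t^3 + 6*t^2 - 9*t - 14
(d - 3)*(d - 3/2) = d^2 - 9*d/2 + 9/2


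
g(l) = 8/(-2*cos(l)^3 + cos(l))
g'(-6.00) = -15.43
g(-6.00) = -9.87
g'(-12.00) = -109.64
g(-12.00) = -22.35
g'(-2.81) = 20.47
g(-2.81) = 10.74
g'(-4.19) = -54.54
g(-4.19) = -31.93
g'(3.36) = 10.45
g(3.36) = 9.04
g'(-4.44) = 82.34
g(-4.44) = -34.77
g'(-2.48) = 359.51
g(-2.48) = 41.37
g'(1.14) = -4.55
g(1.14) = 29.42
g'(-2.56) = 127.74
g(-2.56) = 24.15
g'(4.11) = 148.48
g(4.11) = -39.45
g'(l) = 8*(-6*sin(l)*cos(l)^2 + sin(l))/(-2*cos(l)^3 + cos(l))^2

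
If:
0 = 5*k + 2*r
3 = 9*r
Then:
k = -2/15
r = 1/3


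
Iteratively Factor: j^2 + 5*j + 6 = (j + 2)*(j + 3)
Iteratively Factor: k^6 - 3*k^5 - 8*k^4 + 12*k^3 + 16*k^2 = (k + 1)*(k^5 - 4*k^4 - 4*k^3 + 16*k^2) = (k + 1)*(k + 2)*(k^4 - 6*k^3 + 8*k^2) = (k - 4)*(k + 1)*(k + 2)*(k^3 - 2*k^2) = k*(k - 4)*(k + 1)*(k + 2)*(k^2 - 2*k) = k*(k - 4)*(k - 2)*(k + 1)*(k + 2)*(k)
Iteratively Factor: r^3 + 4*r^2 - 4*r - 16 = (r + 2)*(r^2 + 2*r - 8) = (r + 2)*(r + 4)*(r - 2)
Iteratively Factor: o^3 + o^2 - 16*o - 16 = (o - 4)*(o^2 + 5*o + 4) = (o - 4)*(o + 4)*(o + 1)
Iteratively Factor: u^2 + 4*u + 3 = (u + 3)*(u + 1)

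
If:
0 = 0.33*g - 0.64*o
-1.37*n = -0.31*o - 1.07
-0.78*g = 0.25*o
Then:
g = 0.00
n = 0.78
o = 0.00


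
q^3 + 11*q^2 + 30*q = q*(q + 5)*(q + 6)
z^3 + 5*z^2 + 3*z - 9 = (z - 1)*(z + 3)^2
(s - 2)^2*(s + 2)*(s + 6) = s^4 + 4*s^3 - 16*s^2 - 16*s + 48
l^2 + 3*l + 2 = (l + 1)*(l + 2)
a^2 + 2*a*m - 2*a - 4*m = (a - 2)*(a + 2*m)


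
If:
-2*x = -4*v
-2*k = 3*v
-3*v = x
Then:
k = 0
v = 0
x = 0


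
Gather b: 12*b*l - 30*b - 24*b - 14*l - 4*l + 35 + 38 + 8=b*(12*l - 54) - 18*l + 81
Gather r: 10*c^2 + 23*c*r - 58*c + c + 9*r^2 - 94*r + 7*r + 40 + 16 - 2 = 10*c^2 - 57*c + 9*r^2 + r*(23*c - 87) + 54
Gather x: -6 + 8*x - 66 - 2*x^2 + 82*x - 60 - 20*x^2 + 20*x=-22*x^2 + 110*x - 132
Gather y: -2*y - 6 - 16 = -2*y - 22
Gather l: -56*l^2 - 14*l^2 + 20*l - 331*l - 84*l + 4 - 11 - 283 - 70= -70*l^2 - 395*l - 360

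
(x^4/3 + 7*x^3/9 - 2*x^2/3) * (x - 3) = x^5/3 - 2*x^4/9 - 3*x^3 + 2*x^2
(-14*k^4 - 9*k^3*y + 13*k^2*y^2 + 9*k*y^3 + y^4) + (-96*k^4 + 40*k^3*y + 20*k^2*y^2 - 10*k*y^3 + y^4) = -110*k^4 + 31*k^3*y + 33*k^2*y^2 - k*y^3 + 2*y^4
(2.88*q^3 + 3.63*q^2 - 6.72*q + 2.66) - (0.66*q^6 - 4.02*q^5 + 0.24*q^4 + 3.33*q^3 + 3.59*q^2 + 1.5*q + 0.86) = -0.66*q^6 + 4.02*q^5 - 0.24*q^4 - 0.45*q^3 + 0.04*q^2 - 8.22*q + 1.8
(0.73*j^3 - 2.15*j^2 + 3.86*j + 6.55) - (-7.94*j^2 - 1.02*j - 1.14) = 0.73*j^3 + 5.79*j^2 + 4.88*j + 7.69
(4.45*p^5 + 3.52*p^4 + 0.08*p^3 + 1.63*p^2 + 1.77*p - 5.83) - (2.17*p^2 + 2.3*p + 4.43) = 4.45*p^5 + 3.52*p^4 + 0.08*p^3 - 0.54*p^2 - 0.53*p - 10.26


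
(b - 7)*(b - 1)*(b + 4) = b^3 - 4*b^2 - 25*b + 28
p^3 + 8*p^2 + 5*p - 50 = (p - 2)*(p + 5)^2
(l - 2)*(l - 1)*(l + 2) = l^3 - l^2 - 4*l + 4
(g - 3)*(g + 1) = g^2 - 2*g - 3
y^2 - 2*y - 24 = (y - 6)*(y + 4)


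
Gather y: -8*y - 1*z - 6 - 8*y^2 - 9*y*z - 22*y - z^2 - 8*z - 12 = -8*y^2 + y*(-9*z - 30) - z^2 - 9*z - 18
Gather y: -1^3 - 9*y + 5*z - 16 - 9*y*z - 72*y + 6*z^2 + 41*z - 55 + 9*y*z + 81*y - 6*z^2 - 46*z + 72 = 0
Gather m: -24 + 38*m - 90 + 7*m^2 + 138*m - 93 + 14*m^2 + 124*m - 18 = 21*m^2 + 300*m - 225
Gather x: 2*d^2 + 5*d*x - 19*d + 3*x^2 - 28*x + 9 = 2*d^2 - 19*d + 3*x^2 + x*(5*d - 28) + 9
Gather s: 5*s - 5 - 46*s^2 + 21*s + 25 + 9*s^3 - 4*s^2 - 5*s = 9*s^3 - 50*s^2 + 21*s + 20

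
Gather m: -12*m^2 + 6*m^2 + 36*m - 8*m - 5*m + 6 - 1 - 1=-6*m^2 + 23*m + 4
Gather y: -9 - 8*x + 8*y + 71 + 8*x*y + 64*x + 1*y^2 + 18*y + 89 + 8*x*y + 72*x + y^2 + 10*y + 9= 128*x + 2*y^2 + y*(16*x + 36) + 160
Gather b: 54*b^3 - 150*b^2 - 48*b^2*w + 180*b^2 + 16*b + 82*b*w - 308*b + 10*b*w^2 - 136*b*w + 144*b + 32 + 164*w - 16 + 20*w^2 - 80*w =54*b^3 + b^2*(30 - 48*w) + b*(10*w^2 - 54*w - 148) + 20*w^2 + 84*w + 16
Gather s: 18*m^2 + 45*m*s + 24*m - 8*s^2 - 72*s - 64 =18*m^2 + 24*m - 8*s^2 + s*(45*m - 72) - 64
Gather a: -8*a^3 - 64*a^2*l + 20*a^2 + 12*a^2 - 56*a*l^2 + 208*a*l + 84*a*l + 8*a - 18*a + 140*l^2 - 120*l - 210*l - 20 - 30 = -8*a^3 + a^2*(32 - 64*l) + a*(-56*l^2 + 292*l - 10) + 140*l^2 - 330*l - 50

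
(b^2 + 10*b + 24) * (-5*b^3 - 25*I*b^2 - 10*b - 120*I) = -5*b^5 - 50*b^4 - 25*I*b^4 - 130*b^3 - 250*I*b^3 - 100*b^2 - 720*I*b^2 - 240*b - 1200*I*b - 2880*I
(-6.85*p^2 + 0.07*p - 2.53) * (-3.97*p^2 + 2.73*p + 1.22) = 27.1945*p^4 - 18.9784*p^3 + 1.8782*p^2 - 6.8215*p - 3.0866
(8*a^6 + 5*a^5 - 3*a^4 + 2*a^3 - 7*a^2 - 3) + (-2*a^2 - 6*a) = 8*a^6 + 5*a^5 - 3*a^4 + 2*a^3 - 9*a^2 - 6*a - 3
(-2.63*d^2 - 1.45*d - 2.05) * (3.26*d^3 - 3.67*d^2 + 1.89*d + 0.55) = -8.5738*d^5 + 4.9251*d^4 - 6.3322*d^3 + 3.3365*d^2 - 4.672*d - 1.1275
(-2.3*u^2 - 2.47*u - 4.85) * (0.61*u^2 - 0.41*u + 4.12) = -1.403*u^4 - 0.5637*u^3 - 11.4218*u^2 - 8.1879*u - 19.982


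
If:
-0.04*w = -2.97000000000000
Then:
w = 74.25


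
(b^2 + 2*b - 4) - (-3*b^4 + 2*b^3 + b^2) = 3*b^4 - 2*b^3 + 2*b - 4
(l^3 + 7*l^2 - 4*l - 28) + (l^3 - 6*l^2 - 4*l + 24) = 2*l^3 + l^2 - 8*l - 4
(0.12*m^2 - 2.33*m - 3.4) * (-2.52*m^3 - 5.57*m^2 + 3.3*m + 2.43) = -0.3024*m^5 + 5.2032*m^4 + 21.9421*m^3 + 11.5406*m^2 - 16.8819*m - 8.262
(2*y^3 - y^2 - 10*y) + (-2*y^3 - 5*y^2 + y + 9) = -6*y^2 - 9*y + 9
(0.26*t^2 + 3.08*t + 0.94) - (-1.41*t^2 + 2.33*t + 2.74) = 1.67*t^2 + 0.75*t - 1.8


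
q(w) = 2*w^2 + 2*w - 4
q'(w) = 4*w + 2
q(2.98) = 19.72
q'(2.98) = 13.92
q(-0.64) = -4.46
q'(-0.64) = -0.56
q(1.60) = 4.32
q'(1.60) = 8.40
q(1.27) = 1.77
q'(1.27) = 7.08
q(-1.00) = -4.00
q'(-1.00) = -2.00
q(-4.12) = 21.71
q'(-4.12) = -14.48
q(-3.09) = 8.92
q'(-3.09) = -10.36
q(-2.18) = 1.14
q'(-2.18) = -6.72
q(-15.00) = 416.00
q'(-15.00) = -58.00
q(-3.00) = 8.00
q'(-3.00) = -10.00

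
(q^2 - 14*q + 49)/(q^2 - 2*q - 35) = (q - 7)/(q + 5)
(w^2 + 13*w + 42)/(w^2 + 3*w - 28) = (w + 6)/(w - 4)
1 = 1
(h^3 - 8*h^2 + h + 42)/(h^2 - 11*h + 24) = (h^2 - 5*h - 14)/(h - 8)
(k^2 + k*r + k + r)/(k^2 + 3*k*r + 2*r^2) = (k + 1)/(k + 2*r)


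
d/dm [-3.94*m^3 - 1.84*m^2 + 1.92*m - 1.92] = -11.82*m^2 - 3.68*m + 1.92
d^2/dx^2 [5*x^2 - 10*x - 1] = 10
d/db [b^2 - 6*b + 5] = 2*b - 6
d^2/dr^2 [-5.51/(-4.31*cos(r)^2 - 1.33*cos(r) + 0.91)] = (-409.417244*(1 - cos(r)^2)^2 - 94.754919*cos(r)^3 - 300.898345*cos(r)^2 + 182.841085*cos(r) + 472.132064)/(4.31*cos(r)^2 + 1.33*cos(r) - 0.91)^3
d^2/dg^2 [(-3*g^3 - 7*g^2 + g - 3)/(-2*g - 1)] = 6*(4*g^3 + 6*g^2 + 3*g + 7)/(8*g^3 + 12*g^2 + 6*g + 1)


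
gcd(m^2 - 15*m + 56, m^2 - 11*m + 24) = m - 8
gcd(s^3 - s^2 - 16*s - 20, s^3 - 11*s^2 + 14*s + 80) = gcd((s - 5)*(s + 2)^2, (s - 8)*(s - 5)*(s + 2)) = s^2 - 3*s - 10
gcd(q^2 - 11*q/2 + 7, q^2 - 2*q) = q - 2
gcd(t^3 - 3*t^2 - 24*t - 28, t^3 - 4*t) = t + 2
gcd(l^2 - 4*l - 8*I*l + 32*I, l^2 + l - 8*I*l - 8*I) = l - 8*I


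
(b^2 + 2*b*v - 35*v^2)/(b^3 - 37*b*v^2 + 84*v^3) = (b - 5*v)/(b^2 - 7*b*v + 12*v^2)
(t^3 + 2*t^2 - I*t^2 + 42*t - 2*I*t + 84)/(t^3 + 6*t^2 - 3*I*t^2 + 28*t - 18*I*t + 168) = (t^2 + t*(2 + 6*I) + 12*I)/(t^2 + t*(6 + 4*I) + 24*I)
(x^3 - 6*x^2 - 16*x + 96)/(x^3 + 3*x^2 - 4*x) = (x^2 - 10*x + 24)/(x*(x - 1))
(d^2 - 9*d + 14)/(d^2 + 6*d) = (d^2 - 9*d + 14)/(d*(d + 6))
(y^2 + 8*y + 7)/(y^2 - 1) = (y + 7)/(y - 1)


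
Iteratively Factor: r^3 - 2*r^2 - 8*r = (r + 2)*(r^2 - 4*r) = r*(r + 2)*(r - 4)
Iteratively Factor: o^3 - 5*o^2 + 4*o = (o - 1)*(o^2 - 4*o) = o*(o - 1)*(o - 4)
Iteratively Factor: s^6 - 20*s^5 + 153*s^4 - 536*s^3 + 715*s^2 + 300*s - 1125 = (s - 3)*(s^5 - 17*s^4 + 102*s^3 - 230*s^2 + 25*s + 375) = (s - 5)*(s - 3)*(s^4 - 12*s^3 + 42*s^2 - 20*s - 75) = (s - 5)^2*(s - 3)*(s^3 - 7*s^2 + 7*s + 15) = (s - 5)^2*(s - 3)*(s + 1)*(s^2 - 8*s + 15) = (s - 5)^3*(s - 3)*(s + 1)*(s - 3)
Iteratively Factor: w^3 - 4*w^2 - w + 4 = (w + 1)*(w^2 - 5*w + 4) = (w - 4)*(w + 1)*(w - 1)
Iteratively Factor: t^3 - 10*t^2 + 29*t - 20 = (t - 1)*(t^2 - 9*t + 20) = (t - 5)*(t - 1)*(t - 4)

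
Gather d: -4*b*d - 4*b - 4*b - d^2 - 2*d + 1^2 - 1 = -8*b - d^2 + d*(-4*b - 2)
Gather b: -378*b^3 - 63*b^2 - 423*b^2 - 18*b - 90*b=-378*b^3 - 486*b^2 - 108*b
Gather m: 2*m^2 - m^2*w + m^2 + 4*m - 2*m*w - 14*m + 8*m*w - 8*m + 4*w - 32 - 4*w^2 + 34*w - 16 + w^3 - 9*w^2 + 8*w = m^2*(3 - w) + m*(6*w - 18) + w^3 - 13*w^2 + 46*w - 48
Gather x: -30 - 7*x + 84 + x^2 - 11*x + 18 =x^2 - 18*x + 72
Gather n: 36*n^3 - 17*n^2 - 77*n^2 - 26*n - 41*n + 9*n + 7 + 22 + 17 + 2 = 36*n^3 - 94*n^2 - 58*n + 48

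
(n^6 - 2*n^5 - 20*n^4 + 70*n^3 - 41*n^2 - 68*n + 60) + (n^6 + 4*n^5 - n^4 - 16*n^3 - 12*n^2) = 2*n^6 + 2*n^5 - 21*n^4 + 54*n^3 - 53*n^2 - 68*n + 60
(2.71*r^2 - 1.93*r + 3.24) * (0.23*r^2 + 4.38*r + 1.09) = 0.6233*r^4 + 11.4259*r^3 - 4.7543*r^2 + 12.0875*r + 3.5316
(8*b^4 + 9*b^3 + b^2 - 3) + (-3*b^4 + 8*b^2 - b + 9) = 5*b^4 + 9*b^3 + 9*b^2 - b + 6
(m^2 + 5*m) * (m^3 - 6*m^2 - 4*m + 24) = m^5 - m^4 - 34*m^3 + 4*m^2 + 120*m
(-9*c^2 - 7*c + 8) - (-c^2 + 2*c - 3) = -8*c^2 - 9*c + 11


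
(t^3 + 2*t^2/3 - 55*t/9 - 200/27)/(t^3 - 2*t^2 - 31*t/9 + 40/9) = (t + 5/3)/(t - 1)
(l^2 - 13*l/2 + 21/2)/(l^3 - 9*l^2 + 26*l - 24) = (l - 7/2)/(l^2 - 6*l + 8)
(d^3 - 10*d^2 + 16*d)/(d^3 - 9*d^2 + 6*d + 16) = d/(d + 1)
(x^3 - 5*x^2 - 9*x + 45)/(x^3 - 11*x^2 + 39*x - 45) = (x + 3)/(x - 3)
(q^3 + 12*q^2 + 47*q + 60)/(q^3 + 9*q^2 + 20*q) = (q + 3)/q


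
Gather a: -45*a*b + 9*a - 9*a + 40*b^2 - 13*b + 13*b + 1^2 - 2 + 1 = -45*a*b + 40*b^2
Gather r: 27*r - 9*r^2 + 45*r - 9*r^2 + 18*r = -18*r^2 + 90*r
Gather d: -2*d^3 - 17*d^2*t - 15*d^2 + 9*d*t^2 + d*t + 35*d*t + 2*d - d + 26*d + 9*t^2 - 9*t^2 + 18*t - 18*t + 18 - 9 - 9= -2*d^3 + d^2*(-17*t - 15) + d*(9*t^2 + 36*t + 27)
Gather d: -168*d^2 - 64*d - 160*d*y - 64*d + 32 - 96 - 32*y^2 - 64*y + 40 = -168*d^2 + d*(-160*y - 128) - 32*y^2 - 64*y - 24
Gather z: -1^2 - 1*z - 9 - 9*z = -10*z - 10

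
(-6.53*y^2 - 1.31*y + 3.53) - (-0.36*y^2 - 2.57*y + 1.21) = -6.17*y^2 + 1.26*y + 2.32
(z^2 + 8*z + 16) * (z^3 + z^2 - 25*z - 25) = z^5 + 9*z^4 - z^3 - 209*z^2 - 600*z - 400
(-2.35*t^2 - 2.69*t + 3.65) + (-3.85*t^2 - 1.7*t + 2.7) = -6.2*t^2 - 4.39*t + 6.35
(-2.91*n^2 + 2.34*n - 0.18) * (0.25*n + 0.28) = -0.7275*n^3 - 0.2298*n^2 + 0.6102*n - 0.0504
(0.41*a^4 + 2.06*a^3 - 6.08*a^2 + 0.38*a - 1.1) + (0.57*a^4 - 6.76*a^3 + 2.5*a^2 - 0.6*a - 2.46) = 0.98*a^4 - 4.7*a^3 - 3.58*a^2 - 0.22*a - 3.56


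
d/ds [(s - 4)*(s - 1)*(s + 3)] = 3*s^2 - 4*s - 11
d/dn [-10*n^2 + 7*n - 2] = 7 - 20*n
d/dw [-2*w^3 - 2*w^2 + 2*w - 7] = -6*w^2 - 4*w + 2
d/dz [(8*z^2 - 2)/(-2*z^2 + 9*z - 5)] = 2*(36*z^2 - 44*z + 9)/(4*z^4 - 36*z^3 + 101*z^2 - 90*z + 25)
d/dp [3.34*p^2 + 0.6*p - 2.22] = 6.68*p + 0.6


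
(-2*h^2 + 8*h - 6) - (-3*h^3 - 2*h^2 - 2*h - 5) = 3*h^3 + 10*h - 1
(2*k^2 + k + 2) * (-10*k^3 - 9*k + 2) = -20*k^5 - 10*k^4 - 38*k^3 - 5*k^2 - 16*k + 4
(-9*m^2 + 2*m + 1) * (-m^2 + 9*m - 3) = 9*m^4 - 83*m^3 + 44*m^2 + 3*m - 3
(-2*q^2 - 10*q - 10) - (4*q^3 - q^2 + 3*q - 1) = -4*q^3 - q^2 - 13*q - 9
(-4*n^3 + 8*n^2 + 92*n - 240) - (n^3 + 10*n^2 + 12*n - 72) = -5*n^3 - 2*n^2 + 80*n - 168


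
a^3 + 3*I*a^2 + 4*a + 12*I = (a - 2*I)*(a + 2*I)*(a + 3*I)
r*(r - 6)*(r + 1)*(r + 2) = r^4 - 3*r^3 - 16*r^2 - 12*r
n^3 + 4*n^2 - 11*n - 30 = (n - 3)*(n + 2)*(n + 5)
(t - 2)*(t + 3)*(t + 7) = t^3 + 8*t^2 + t - 42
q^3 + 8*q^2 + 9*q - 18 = (q - 1)*(q + 3)*(q + 6)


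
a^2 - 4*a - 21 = (a - 7)*(a + 3)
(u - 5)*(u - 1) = u^2 - 6*u + 5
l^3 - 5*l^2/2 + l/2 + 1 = (l - 2)*(l - 1)*(l + 1/2)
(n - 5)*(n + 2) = n^2 - 3*n - 10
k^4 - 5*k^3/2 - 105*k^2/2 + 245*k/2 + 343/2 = (k - 7)*(k - 7/2)*(k + 1)*(k + 7)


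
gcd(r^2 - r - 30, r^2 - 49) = 1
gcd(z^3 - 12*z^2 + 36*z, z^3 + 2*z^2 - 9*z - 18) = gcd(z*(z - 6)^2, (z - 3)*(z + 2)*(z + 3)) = 1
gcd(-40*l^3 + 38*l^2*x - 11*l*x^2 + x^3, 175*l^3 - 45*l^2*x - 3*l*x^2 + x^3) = -5*l + x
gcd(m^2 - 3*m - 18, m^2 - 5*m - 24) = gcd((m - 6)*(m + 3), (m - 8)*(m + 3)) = m + 3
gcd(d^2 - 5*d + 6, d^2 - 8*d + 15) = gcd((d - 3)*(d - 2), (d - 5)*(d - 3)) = d - 3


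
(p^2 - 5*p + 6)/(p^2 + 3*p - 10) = (p - 3)/(p + 5)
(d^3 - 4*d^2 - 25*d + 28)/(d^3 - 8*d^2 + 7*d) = (d + 4)/d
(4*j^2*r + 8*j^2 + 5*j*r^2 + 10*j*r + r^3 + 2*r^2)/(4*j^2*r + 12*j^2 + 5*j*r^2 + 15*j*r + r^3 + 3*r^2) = (r + 2)/(r + 3)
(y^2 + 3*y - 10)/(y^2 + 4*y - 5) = (y - 2)/(y - 1)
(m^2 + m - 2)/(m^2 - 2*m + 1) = (m + 2)/(m - 1)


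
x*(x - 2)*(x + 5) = x^3 + 3*x^2 - 10*x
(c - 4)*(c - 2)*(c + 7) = c^3 + c^2 - 34*c + 56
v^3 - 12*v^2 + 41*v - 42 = (v - 7)*(v - 3)*(v - 2)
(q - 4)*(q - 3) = q^2 - 7*q + 12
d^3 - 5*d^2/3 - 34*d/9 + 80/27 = (d - 8/3)*(d - 2/3)*(d + 5/3)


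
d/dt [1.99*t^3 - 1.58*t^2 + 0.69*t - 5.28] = 5.97*t^2 - 3.16*t + 0.69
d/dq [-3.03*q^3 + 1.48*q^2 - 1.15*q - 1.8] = -9.09*q^2 + 2.96*q - 1.15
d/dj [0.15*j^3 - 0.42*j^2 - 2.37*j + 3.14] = 0.45*j^2 - 0.84*j - 2.37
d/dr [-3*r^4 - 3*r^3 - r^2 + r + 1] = -12*r^3 - 9*r^2 - 2*r + 1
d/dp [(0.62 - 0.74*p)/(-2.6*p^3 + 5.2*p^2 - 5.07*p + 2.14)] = (-3.848*p^3 + 8.684*p^2 - 6.448*p + 1.5598)/(6.76*p^6 - 27.04*p^5 + 53.404*p^4 - 63.856*p^3 + 47.9609*p^2 - 21.6996*p + 4.5796)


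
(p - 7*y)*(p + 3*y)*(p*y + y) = p^3*y - 4*p^2*y^2 + p^2*y - 21*p*y^3 - 4*p*y^2 - 21*y^3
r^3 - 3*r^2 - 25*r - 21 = (r - 7)*(r + 1)*(r + 3)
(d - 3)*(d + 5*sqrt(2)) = d^2 - 3*d + 5*sqrt(2)*d - 15*sqrt(2)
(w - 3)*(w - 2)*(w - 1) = w^3 - 6*w^2 + 11*w - 6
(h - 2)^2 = h^2 - 4*h + 4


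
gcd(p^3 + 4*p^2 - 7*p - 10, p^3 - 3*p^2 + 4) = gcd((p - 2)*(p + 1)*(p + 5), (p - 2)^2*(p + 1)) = p^2 - p - 2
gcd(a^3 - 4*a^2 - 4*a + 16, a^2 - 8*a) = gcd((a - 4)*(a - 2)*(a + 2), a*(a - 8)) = 1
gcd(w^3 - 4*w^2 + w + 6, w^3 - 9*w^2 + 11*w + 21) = w^2 - 2*w - 3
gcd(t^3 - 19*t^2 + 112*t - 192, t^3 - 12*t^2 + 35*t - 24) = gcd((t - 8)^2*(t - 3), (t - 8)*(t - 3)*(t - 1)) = t^2 - 11*t + 24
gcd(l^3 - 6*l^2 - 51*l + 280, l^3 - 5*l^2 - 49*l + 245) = l^2 + 2*l - 35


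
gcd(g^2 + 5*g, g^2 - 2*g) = g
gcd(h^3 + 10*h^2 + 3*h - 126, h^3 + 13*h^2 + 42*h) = h^2 + 13*h + 42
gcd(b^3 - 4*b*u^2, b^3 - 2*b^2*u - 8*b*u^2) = b^2 + 2*b*u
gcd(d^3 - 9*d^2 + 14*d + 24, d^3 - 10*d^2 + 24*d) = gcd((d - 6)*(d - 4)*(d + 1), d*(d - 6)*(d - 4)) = d^2 - 10*d + 24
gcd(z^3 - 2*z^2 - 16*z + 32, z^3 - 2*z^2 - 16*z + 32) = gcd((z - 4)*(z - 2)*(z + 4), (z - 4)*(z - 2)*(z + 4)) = z^3 - 2*z^2 - 16*z + 32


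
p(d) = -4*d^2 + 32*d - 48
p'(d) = 32 - 8*d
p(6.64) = -11.88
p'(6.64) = -21.12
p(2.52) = 7.24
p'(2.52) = 11.84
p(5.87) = 2.01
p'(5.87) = -14.96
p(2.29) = 4.30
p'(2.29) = 13.68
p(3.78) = 15.81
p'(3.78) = 1.76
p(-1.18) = -91.33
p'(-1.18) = 41.44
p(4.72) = 13.93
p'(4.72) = -5.76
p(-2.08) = -131.87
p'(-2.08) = 48.64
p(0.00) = -48.00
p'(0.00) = 32.00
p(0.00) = -48.00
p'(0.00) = 32.00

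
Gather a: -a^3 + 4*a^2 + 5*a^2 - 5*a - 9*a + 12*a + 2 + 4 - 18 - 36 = -a^3 + 9*a^2 - 2*a - 48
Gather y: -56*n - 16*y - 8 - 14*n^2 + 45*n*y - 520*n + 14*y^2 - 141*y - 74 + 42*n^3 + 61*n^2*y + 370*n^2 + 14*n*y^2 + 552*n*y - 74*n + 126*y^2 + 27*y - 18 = 42*n^3 + 356*n^2 - 650*n + y^2*(14*n + 140) + y*(61*n^2 + 597*n - 130) - 100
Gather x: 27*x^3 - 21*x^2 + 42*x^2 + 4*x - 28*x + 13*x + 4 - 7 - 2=27*x^3 + 21*x^2 - 11*x - 5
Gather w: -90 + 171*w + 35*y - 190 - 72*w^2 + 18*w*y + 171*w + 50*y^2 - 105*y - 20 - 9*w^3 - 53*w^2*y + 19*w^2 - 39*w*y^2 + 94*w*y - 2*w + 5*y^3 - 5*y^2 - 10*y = -9*w^3 + w^2*(-53*y - 53) + w*(-39*y^2 + 112*y + 340) + 5*y^3 + 45*y^2 - 80*y - 300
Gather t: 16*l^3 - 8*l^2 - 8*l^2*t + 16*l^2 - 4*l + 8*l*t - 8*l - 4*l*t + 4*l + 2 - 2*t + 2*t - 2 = 16*l^3 + 8*l^2 - 8*l + t*(-8*l^2 + 4*l)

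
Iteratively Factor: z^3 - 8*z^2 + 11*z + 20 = (z - 5)*(z^2 - 3*z - 4) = (z - 5)*(z - 4)*(z + 1)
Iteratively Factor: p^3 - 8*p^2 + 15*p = (p)*(p^2 - 8*p + 15) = p*(p - 3)*(p - 5)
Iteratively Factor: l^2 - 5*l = (l - 5)*(l)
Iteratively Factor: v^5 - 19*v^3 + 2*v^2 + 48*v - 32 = (v + 4)*(v^4 - 4*v^3 - 3*v^2 + 14*v - 8) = (v - 4)*(v + 4)*(v^3 - 3*v + 2) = (v - 4)*(v + 2)*(v + 4)*(v^2 - 2*v + 1) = (v - 4)*(v - 1)*(v + 2)*(v + 4)*(v - 1)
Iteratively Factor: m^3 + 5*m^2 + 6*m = (m + 2)*(m^2 + 3*m) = (m + 2)*(m + 3)*(m)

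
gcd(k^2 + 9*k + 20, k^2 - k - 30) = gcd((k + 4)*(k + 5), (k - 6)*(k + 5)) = k + 5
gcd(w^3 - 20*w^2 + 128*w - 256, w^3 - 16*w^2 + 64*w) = w^2 - 16*w + 64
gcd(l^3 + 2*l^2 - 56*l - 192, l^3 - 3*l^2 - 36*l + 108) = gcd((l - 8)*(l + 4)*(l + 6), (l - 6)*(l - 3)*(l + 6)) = l + 6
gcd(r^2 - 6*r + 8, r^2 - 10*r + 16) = r - 2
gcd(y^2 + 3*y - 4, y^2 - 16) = y + 4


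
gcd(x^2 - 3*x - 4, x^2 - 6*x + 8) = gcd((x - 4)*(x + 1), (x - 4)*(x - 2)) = x - 4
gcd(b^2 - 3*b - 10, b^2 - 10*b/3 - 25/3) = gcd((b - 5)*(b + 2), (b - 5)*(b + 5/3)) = b - 5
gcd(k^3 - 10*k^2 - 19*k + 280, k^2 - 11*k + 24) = k - 8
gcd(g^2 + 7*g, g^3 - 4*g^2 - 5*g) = g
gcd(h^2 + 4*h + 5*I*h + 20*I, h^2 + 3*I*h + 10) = h + 5*I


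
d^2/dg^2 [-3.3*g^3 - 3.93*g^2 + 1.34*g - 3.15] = -19.8*g - 7.86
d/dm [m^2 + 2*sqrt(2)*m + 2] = 2*m + 2*sqrt(2)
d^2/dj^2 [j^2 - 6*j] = 2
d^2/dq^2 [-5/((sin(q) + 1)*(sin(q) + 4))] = 5*(4*sin(q)^3 + 11*sin(q)^2 - 8*sin(q) - 42)/((sin(q) + 1)^2*(sin(q) + 4)^3)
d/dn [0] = 0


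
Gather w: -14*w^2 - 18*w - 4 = -14*w^2 - 18*w - 4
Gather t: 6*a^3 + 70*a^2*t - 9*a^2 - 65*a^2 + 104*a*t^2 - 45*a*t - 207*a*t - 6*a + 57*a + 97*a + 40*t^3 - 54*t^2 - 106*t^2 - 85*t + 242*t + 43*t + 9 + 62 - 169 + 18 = 6*a^3 - 74*a^2 + 148*a + 40*t^3 + t^2*(104*a - 160) + t*(70*a^2 - 252*a + 200) - 80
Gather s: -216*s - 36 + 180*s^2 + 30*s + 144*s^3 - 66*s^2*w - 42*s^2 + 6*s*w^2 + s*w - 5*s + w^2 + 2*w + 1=144*s^3 + s^2*(138 - 66*w) + s*(6*w^2 + w - 191) + w^2 + 2*w - 35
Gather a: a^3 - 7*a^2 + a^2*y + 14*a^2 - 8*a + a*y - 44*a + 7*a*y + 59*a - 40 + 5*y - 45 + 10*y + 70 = a^3 + a^2*(y + 7) + a*(8*y + 7) + 15*y - 15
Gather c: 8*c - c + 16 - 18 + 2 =7*c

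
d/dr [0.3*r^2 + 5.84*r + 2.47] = 0.6*r + 5.84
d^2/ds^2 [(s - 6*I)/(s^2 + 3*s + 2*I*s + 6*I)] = 2*((s - 6*I)*(2*s + 3 + 2*I)^2 + (-3*s - 3 + 4*I)*(s^2 + 3*s + 2*I*s + 6*I))/(s^2 + 3*s + 2*I*s + 6*I)^3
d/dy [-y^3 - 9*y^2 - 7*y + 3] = -3*y^2 - 18*y - 7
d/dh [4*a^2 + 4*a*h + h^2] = 4*a + 2*h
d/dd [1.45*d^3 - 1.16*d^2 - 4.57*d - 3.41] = 4.35*d^2 - 2.32*d - 4.57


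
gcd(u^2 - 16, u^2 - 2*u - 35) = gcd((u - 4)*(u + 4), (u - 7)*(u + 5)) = 1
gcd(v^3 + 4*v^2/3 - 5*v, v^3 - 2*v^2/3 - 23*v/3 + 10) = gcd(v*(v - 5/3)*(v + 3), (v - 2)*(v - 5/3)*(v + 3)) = v^2 + 4*v/3 - 5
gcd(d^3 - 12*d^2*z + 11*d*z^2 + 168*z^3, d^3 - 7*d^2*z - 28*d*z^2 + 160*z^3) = -d + 8*z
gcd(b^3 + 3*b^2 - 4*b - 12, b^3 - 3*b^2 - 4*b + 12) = b^2 - 4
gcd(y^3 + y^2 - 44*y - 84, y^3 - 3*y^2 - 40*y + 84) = y^2 - y - 42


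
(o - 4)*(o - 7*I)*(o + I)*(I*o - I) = I*o^4 + 6*o^3 - 5*I*o^3 - 30*o^2 + 11*I*o^2 + 24*o - 35*I*o + 28*I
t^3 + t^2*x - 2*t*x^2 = t*(t - x)*(t + 2*x)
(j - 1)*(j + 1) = j^2 - 1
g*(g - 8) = g^2 - 8*g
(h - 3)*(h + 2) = h^2 - h - 6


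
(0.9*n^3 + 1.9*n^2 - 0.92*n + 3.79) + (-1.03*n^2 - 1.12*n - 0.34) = 0.9*n^3 + 0.87*n^2 - 2.04*n + 3.45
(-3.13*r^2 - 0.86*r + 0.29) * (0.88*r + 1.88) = -2.7544*r^3 - 6.6412*r^2 - 1.3616*r + 0.5452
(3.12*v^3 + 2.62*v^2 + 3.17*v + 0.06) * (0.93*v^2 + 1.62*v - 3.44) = 2.9016*v^5 + 7.491*v^4 - 3.5403*v^3 - 3.8216*v^2 - 10.8076*v - 0.2064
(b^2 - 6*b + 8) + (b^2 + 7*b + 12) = 2*b^2 + b + 20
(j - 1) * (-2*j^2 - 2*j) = -2*j^3 + 2*j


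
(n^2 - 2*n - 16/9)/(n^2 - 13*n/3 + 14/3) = (9*n^2 - 18*n - 16)/(3*(3*n^2 - 13*n + 14))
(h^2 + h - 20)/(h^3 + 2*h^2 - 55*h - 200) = (h - 4)/(h^2 - 3*h - 40)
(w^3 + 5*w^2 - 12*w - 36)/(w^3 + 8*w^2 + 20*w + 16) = (w^2 + 3*w - 18)/(w^2 + 6*w + 8)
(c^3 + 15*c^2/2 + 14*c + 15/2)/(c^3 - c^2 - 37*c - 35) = (c + 3/2)/(c - 7)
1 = 1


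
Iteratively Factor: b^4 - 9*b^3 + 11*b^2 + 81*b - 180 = (b - 5)*(b^3 - 4*b^2 - 9*b + 36) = (b - 5)*(b - 4)*(b^2 - 9) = (b - 5)*(b - 4)*(b + 3)*(b - 3)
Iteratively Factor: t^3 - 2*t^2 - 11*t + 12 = (t - 4)*(t^2 + 2*t - 3) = (t - 4)*(t - 1)*(t + 3)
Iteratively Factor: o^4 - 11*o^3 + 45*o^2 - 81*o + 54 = (o - 2)*(o^3 - 9*o^2 + 27*o - 27) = (o - 3)*(o - 2)*(o^2 - 6*o + 9) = (o - 3)^2*(o - 2)*(o - 3)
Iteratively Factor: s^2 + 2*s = (s + 2)*(s)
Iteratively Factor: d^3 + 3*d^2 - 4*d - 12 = (d - 2)*(d^2 + 5*d + 6) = (d - 2)*(d + 3)*(d + 2)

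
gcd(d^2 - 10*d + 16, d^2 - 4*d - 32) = d - 8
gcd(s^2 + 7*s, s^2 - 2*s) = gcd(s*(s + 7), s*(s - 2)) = s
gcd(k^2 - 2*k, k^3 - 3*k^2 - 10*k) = k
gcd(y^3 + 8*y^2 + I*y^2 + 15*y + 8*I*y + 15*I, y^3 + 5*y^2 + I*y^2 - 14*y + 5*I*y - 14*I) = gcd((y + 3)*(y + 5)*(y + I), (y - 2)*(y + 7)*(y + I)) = y + I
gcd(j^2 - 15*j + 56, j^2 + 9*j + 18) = 1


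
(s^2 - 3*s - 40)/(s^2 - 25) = (s - 8)/(s - 5)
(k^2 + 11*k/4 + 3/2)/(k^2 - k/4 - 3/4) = (k + 2)/(k - 1)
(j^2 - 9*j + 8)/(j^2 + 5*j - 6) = (j - 8)/(j + 6)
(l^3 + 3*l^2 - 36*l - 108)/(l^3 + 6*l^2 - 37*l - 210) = (l^2 + 9*l + 18)/(l^2 + 12*l + 35)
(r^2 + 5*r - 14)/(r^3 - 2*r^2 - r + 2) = (r + 7)/(r^2 - 1)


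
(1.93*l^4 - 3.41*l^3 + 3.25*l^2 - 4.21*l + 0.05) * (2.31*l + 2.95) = 4.4583*l^5 - 2.1836*l^4 - 2.552*l^3 - 0.137599999999999*l^2 - 12.304*l + 0.1475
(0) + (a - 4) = a - 4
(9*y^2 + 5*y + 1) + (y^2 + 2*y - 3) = 10*y^2 + 7*y - 2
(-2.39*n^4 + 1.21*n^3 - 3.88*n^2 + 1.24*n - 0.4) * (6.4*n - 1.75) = -15.296*n^5 + 11.9265*n^4 - 26.9495*n^3 + 14.726*n^2 - 4.73*n + 0.7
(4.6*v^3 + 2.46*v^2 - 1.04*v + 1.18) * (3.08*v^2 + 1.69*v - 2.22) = 14.168*v^5 + 15.3508*v^4 - 9.2578*v^3 - 3.5844*v^2 + 4.303*v - 2.6196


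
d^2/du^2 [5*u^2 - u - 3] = 10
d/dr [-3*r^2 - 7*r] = -6*r - 7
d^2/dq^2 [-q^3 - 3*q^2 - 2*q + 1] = -6*q - 6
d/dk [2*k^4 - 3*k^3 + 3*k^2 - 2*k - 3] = 8*k^3 - 9*k^2 + 6*k - 2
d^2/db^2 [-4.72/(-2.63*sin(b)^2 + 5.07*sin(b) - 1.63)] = (-130.591072*sin(b)^4 + 188.810856*sin(b)^3 + 155.496152*sin(b)^2 - 416.628264*sin(b) + 202.18592)/(2.63*sin(b)^2 - 5.07*sin(b) + 1.63)^3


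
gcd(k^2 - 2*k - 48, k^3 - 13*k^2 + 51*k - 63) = 1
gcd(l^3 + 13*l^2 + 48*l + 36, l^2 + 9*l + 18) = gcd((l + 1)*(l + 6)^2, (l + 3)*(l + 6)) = l + 6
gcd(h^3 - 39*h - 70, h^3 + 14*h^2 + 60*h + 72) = h + 2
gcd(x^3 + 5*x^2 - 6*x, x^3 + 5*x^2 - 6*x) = x^3 + 5*x^2 - 6*x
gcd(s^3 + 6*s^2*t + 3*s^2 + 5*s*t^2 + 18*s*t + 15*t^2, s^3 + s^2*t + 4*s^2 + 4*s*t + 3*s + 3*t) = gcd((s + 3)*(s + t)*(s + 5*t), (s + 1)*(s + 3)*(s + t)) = s^2 + s*t + 3*s + 3*t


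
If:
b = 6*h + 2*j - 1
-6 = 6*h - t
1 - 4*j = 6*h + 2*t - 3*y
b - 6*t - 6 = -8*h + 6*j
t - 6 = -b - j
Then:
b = 130/9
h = -133/18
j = 269/9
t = -115/3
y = -22/27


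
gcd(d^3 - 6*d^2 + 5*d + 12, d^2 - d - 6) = d - 3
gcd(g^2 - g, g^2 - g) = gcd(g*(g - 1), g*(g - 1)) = g^2 - g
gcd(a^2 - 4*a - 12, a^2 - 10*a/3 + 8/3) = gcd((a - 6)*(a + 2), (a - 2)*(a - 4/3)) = 1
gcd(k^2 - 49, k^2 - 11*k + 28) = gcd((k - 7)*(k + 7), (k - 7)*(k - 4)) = k - 7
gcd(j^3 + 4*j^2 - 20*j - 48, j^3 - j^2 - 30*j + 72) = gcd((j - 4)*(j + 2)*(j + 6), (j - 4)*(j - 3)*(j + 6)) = j^2 + 2*j - 24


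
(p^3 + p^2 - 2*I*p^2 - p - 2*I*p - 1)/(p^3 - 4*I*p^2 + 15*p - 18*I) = (p^2 + p*(1 - I) - I)/(p^2 - 3*I*p + 18)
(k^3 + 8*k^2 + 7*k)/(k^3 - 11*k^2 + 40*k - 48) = k*(k^2 + 8*k + 7)/(k^3 - 11*k^2 + 40*k - 48)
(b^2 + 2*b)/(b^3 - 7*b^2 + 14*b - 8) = b*(b + 2)/(b^3 - 7*b^2 + 14*b - 8)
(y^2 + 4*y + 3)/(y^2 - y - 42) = (y^2 + 4*y + 3)/(y^2 - y - 42)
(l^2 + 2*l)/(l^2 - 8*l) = (l + 2)/(l - 8)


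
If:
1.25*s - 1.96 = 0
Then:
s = 1.57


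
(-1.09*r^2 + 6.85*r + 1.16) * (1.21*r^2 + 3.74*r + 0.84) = -1.3189*r^4 + 4.2119*r^3 + 26.107*r^2 + 10.0924*r + 0.9744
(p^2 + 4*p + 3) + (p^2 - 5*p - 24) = 2*p^2 - p - 21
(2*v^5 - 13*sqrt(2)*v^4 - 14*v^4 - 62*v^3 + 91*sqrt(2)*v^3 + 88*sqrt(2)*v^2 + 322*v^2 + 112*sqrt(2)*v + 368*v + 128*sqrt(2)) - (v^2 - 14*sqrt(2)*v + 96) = 2*v^5 - 13*sqrt(2)*v^4 - 14*v^4 - 62*v^3 + 91*sqrt(2)*v^3 + 88*sqrt(2)*v^2 + 321*v^2 + 126*sqrt(2)*v + 368*v - 96 + 128*sqrt(2)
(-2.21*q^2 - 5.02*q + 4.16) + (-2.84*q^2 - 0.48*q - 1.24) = -5.05*q^2 - 5.5*q + 2.92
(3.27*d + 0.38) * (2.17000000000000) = 7.0959*d + 0.8246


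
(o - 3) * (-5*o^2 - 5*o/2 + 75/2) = -5*o^3 + 25*o^2/2 + 45*o - 225/2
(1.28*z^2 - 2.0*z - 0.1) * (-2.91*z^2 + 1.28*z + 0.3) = -3.7248*z^4 + 7.4584*z^3 - 1.885*z^2 - 0.728*z - 0.03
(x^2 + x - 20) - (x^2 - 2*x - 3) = 3*x - 17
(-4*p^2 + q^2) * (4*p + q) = -16*p^3 - 4*p^2*q + 4*p*q^2 + q^3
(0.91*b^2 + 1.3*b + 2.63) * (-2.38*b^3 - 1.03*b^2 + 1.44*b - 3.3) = -2.1658*b^5 - 4.0313*b^4 - 6.288*b^3 - 3.8399*b^2 - 0.5028*b - 8.679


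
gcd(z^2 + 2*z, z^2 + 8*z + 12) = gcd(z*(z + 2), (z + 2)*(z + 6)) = z + 2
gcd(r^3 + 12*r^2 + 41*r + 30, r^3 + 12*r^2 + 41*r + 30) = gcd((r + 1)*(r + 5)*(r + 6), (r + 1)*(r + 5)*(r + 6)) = r^3 + 12*r^2 + 41*r + 30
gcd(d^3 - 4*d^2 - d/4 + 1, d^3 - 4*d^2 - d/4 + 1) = d^3 - 4*d^2 - d/4 + 1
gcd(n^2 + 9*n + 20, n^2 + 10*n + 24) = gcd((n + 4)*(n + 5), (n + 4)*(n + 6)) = n + 4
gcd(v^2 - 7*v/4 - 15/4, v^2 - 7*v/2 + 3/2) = v - 3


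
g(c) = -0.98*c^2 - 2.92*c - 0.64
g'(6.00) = -14.68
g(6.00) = -53.44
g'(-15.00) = 26.48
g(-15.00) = -177.34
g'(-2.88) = 2.72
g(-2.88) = -0.36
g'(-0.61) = -1.72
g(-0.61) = 0.78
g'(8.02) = -18.64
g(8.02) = -87.09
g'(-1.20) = -0.57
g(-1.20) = 1.45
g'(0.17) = -3.25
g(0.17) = -1.16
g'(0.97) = -4.82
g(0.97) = -4.39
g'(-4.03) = 4.98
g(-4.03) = -4.79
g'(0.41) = -3.72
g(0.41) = -2.00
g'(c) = -1.96*c - 2.92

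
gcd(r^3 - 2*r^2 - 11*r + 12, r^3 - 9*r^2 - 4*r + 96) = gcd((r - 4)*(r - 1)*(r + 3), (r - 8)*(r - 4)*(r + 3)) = r^2 - r - 12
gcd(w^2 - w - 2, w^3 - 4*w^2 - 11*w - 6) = w + 1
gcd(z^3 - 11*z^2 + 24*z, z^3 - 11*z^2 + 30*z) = z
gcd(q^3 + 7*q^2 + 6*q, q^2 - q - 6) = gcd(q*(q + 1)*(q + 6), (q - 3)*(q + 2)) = 1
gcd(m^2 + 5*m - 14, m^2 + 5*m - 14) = m^2 + 5*m - 14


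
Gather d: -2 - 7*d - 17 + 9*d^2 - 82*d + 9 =9*d^2 - 89*d - 10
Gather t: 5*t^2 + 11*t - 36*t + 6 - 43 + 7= 5*t^2 - 25*t - 30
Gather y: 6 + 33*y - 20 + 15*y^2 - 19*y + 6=15*y^2 + 14*y - 8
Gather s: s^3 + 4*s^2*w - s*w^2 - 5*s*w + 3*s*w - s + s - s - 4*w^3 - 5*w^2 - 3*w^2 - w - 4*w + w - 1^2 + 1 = s^3 + 4*s^2*w + s*(-w^2 - 2*w - 1) - 4*w^3 - 8*w^2 - 4*w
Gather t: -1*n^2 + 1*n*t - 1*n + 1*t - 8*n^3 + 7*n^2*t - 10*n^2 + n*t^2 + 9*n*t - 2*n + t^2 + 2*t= -8*n^3 - 11*n^2 - 3*n + t^2*(n + 1) + t*(7*n^2 + 10*n + 3)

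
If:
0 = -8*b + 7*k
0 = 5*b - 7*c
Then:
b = 7*k/8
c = 5*k/8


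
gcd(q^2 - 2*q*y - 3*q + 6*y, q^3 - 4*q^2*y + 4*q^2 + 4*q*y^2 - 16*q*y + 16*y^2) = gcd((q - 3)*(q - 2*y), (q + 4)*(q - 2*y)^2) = -q + 2*y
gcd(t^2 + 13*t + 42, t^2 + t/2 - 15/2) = 1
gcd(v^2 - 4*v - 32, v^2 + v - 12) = v + 4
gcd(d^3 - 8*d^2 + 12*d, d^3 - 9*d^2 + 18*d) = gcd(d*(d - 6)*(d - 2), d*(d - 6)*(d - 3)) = d^2 - 6*d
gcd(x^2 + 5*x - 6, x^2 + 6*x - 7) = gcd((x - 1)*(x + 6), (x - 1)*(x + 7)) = x - 1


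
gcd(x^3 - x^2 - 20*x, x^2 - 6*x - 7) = 1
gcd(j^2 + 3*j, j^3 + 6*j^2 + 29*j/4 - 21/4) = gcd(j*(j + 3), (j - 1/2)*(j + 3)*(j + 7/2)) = j + 3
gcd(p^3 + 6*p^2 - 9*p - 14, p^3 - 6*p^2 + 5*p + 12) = p + 1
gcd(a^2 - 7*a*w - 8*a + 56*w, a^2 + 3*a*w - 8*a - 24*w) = a - 8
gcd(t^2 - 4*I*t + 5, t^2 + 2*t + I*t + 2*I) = t + I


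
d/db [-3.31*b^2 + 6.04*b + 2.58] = 6.04 - 6.62*b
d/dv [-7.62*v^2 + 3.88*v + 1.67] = 3.88 - 15.24*v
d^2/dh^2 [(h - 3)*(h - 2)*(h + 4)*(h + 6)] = 12*h^2 + 30*h - 40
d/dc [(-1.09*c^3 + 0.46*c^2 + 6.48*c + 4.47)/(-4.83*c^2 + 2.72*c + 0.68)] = (5.2647*c^4 - 5.9296*c^3 + 30.326*c^2 + 43.8058*c - 7.752)/(23.3289*c^4 - 26.2752*c^3 + 0.829600000000001*c^2 + 3.6992*c + 0.4624)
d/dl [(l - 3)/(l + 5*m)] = (5*m + 3)/(l + 5*m)^2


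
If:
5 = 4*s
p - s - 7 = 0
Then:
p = 33/4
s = 5/4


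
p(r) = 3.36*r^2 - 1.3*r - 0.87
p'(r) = 6.72*r - 1.3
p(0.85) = 0.45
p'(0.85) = 4.41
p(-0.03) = -0.83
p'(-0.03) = -1.50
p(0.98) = 1.08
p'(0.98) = 5.29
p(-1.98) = 14.88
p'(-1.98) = -14.61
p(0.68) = -0.20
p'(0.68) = 3.27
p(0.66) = -0.26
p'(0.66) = 3.14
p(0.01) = -0.88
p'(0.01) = -1.23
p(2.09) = 11.09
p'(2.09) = 12.74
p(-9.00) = 282.99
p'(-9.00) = -61.78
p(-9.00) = 282.99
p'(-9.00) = -61.78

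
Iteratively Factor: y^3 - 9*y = (y)*(y^2 - 9) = y*(y + 3)*(y - 3)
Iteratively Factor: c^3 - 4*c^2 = (c - 4)*(c^2) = c*(c - 4)*(c)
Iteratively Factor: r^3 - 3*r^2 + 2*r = (r)*(r^2 - 3*r + 2) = r*(r - 2)*(r - 1)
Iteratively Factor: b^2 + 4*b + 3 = (b + 3)*(b + 1)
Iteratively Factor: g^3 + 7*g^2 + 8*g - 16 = (g + 4)*(g^2 + 3*g - 4) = (g + 4)^2*(g - 1)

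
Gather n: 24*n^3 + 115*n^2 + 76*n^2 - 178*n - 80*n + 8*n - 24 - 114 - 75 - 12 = 24*n^3 + 191*n^2 - 250*n - 225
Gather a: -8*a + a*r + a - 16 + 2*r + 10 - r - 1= a*(r - 7) + r - 7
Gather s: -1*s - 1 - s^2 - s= -s^2 - 2*s - 1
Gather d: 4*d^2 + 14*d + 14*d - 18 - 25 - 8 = 4*d^2 + 28*d - 51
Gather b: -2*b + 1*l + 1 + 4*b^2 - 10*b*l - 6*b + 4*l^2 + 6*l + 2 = 4*b^2 + b*(-10*l - 8) + 4*l^2 + 7*l + 3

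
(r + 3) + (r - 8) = 2*r - 5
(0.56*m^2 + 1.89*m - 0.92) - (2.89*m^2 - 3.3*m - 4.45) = -2.33*m^2 + 5.19*m + 3.53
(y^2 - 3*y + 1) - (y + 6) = y^2 - 4*y - 5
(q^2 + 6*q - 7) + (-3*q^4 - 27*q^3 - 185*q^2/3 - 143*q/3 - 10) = -3*q^4 - 27*q^3 - 182*q^2/3 - 125*q/3 - 17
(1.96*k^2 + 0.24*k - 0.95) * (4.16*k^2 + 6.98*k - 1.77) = 8.1536*k^4 + 14.6792*k^3 - 5.746*k^2 - 7.0558*k + 1.6815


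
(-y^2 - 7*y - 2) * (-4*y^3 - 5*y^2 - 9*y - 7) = 4*y^5 + 33*y^4 + 52*y^3 + 80*y^2 + 67*y + 14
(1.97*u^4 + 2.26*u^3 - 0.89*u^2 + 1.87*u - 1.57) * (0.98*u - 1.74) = 1.9306*u^5 - 1.213*u^4 - 4.8046*u^3 + 3.3812*u^2 - 4.7924*u + 2.7318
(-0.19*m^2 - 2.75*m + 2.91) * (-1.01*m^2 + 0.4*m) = 0.1919*m^4 + 2.7015*m^3 - 4.0391*m^2 + 1.164*m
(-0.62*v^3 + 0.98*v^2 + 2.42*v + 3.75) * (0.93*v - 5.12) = -0.5766*v^4 + 4.0858*v^3 - 2.767*v^2 - 8.9029*v - 19.2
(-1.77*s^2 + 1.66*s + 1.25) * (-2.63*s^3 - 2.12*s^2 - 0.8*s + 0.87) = 4.6551*s^5 - 0.613399999999999*s^4 - 5.3907*s^3 - 5.5179*s^2 + 0.4442*s + 1.0875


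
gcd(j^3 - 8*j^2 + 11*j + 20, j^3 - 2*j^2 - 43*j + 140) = j^2 - 9*j + 20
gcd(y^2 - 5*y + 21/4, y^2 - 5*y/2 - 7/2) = y - 7/2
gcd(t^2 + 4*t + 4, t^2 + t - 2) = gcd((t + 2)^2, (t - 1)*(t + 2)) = t + 2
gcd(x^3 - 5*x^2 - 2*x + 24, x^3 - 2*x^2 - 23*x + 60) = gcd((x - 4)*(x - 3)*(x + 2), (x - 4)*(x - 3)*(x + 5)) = x^2 - 7*x + 12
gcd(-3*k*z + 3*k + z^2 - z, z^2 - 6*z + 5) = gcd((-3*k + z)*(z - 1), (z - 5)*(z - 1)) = z - 1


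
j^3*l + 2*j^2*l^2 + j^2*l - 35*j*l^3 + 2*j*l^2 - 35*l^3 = (j - 5*l)*(j + 7*l)*(j*l + l)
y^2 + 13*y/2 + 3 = (y + 1/2)*(y + 6)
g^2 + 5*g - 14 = (g - 2)*(g + 7)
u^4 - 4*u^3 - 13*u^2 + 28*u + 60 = (u - 5)*(u - 3)*(u + 2)^2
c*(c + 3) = c^2 + 3*c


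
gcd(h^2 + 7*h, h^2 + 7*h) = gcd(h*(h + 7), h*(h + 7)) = h^2 + 7*h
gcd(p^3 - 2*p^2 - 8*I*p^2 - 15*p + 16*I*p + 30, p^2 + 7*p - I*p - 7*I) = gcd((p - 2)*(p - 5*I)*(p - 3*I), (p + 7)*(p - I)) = 1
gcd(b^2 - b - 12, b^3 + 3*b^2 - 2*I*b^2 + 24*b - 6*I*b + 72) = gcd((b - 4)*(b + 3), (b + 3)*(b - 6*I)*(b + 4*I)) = b + 3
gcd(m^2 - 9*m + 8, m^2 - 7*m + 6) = m - 1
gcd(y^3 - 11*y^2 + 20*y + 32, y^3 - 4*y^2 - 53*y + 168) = y - 8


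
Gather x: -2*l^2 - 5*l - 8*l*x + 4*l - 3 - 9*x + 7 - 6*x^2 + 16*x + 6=-2*l^2 - l - 6*x^2 + x*(7 - 8*l) + 10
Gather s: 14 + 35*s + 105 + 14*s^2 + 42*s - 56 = 14*s^2 + 77*s + 63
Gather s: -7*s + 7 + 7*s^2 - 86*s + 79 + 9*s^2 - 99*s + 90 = 16*s^2 - 192*s + 176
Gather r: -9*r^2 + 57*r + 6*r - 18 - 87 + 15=-9*r^2 + 63*r - 90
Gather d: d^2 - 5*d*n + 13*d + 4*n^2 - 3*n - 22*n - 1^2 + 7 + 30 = d^2 + d*(13 - 5*n) + 4*n^2 - 25*n + 36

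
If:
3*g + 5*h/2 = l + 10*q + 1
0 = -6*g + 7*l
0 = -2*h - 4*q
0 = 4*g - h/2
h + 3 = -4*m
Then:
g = 7/435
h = 56/435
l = 2/145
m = -1361/1740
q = -28/435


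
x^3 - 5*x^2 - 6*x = x*(x - 6)*(x + 1)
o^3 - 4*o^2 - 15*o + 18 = (o - 6)*(o - 1)*(o + 3)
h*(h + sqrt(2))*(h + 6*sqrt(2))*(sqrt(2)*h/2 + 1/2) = sqrt(2)*h^4/2 + 15*h^3/2 + 19*sqrt(2)*h^2/2 + 6*h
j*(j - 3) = j^2 - 3*j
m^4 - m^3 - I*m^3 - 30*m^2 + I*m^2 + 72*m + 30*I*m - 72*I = (m - 4)*(m - 3)*(m + 6)*(m - I)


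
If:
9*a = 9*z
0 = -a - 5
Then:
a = -5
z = -5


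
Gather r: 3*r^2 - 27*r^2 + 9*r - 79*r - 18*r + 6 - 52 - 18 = -24*r^2 - 88*r - 64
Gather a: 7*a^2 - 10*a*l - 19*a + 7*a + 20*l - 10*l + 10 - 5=7*a^2 + a*(-10*l - 12) + 10*l + 5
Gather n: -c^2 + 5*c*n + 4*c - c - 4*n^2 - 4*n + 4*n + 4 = -c^2 + 5*c*n + 3*c - 4*n^2 + 4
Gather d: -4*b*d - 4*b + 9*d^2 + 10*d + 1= -4*b + 9*d^2 + d*(10 - 4*b) + 1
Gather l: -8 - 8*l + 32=24 - 8*l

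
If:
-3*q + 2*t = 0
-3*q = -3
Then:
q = 1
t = 3/2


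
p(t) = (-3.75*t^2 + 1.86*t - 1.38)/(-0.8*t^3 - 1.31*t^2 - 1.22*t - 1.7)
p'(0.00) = -1.68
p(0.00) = 0.81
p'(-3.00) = -2.33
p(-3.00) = -3.46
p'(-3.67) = -1.12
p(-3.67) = -2.38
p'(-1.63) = -591.46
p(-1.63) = -52.72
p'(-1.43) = -363.36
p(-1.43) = 39.71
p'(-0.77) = -8.81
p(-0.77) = 4.30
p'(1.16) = 0.26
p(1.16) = 0.70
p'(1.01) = 0.31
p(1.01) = 0.65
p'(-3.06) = -2.15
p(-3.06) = -3.32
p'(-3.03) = -2.24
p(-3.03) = -3.39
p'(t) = (1.86 - 7.5*t)/(-0.8*t^3 - 1.31*t^2 - 1.22*t - 1.7) + (-3.75*t^2 + 1.86*t - 1.38)*(2.4*t^2 + 2.62*t + 1.22)/(-0.8*t^3 - 1.31*t^2 - 1.22*t - 1.7)^2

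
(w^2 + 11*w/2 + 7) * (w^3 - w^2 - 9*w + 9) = w^5 + 9*w^4/2 - 15*w^3/2 - 95*w^2/2 - 27*w/2 + 63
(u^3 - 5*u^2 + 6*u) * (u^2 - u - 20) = u^5 - 6*u^4 - 9*u^3 + 94*u^2 - 120*u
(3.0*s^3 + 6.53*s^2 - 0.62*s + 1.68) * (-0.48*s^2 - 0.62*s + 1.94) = -1.44*s^5 - 4.9944*s^4 + 2.069*s^3 + 12.2462*s^2 - 2.2444*s + 3.2592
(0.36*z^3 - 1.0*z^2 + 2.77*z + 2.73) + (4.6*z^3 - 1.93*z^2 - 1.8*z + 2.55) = 4.96*z^3 - 2.93*z^2 + 0.97*z + 5.28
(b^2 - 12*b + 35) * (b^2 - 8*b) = b^4 - 20*b^3 + 131*b^2 - 280*b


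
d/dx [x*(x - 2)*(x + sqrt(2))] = x*(x - 2) + x*(x + sqrt(2)) + (x - 2)*(x + sqrt(2))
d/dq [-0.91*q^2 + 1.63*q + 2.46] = 1.63 - 1.82*q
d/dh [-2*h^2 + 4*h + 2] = 4 - 4*h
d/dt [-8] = 0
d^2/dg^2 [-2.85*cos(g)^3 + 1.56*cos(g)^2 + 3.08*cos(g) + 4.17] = -0.9425*cos(g) - 3.12*cos(2*g) + 6.4125*cos(3*g)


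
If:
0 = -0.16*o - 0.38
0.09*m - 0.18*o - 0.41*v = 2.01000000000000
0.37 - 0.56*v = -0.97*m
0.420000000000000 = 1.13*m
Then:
No Solution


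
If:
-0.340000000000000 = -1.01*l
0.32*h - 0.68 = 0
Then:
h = 2.12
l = 0.34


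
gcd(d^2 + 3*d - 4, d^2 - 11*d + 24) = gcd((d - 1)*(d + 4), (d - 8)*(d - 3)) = 1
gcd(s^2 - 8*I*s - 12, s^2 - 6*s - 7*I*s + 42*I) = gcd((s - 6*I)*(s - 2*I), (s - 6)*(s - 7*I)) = 1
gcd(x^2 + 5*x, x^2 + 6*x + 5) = x + 5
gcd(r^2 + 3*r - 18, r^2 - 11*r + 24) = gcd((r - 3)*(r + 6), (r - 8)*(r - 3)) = r - 3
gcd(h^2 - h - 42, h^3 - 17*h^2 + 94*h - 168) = h - 7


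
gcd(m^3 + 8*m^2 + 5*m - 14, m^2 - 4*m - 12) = m + 2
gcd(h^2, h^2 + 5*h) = h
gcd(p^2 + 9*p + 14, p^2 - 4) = p + 2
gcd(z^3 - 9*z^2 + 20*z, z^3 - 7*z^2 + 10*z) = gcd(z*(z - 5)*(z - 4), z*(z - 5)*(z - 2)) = z^2 - 5*z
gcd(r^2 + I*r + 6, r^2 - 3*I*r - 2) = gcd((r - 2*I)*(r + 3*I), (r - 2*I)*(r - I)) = r - 2*I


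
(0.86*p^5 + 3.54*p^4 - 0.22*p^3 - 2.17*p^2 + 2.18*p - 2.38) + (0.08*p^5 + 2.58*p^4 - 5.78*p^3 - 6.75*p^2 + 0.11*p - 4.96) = 0.94*p^5 + 6.12*p^4 - 6.0*p^3 - 8.92*p^2 + 2.29*p - 7.34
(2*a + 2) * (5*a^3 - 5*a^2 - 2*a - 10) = 10*a^4 - 14*a^2 - 24*a - 20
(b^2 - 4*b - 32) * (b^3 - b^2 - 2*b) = b^5 - 5*b^4 - 30*b^3 + 40*b^2 + 64*b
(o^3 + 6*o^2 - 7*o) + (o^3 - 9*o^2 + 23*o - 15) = 2*o^3 - 3*o^2 + 16*o - 15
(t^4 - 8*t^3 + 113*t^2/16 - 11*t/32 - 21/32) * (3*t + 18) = 3*t^5 - 6*t^4 - 1965*t^3/16 + 4035*t^2/32 - 261*t/32 - 189/16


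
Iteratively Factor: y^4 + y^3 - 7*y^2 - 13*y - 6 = (y + 1)*(y^3 - 7*y - 6) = (y + 1)*(y + 2)*(y^2 - 2*y - 3) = (y + 1)^2*(y + 2)*(y - 3)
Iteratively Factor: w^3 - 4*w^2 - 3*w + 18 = (w - 3)*(w^2 - w - 6) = (w - 3)*(w + 2)*(w - 3)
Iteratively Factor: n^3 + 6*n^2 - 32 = (n + 4)*(n^2 + 2*n - 8) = (n - 2)*(n + 4)*(n + 4)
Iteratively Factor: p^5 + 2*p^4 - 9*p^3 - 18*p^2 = (p)*(p^4 + 2*p^3 - 9*p^2 - 18*p) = p^2*(p^3 + 2*p^2 - 9*p - 18) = p^2*(p - 3)*(p^2 + 5*p + 6) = p^2*(p - 3)*(p + 3)*(p + 2)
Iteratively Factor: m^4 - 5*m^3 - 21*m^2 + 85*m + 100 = (m + 4)*(m^3 - 9*m^2 + 15*m + 25) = (m - 5)*(m + 4)*(m^2 - 4*m - 5) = (m - 5)^2*(m + 4)*(m + 1)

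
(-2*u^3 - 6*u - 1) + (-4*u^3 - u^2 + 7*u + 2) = -6*u^3 - u^2 + u + 1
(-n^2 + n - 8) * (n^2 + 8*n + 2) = -n^4 - 7*n^3 - 2*n^2 - 62*n - 16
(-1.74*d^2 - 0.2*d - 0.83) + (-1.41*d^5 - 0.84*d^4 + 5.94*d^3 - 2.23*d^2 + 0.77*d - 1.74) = -1.41*d^5 - 0.84*d^4 + 5.94*d^3 - 3.97*d^2 + 0.57*d - 2.57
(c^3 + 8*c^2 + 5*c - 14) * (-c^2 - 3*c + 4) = -c^5 - 11*c^4 - 25*c^3 + 31*c^2 + 62*c - 56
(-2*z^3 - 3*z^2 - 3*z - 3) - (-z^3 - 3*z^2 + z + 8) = -z^3 - 4*z - 11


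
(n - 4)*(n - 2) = n^2 - 6*n + 8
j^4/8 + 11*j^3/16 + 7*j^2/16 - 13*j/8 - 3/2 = (j/4 + 1)*(j/2 + 1)*(j - 3/2)*(j + 1)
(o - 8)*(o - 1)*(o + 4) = o^3 - 5*o^2 - 28*o + 32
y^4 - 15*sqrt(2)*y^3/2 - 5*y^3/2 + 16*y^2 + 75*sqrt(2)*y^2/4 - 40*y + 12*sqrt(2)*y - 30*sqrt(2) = (y - 5/2)*(y - 6*sqrt(2))*(y - 2*sqrt(2))*(y + sqrt(2)/2)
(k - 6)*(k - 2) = k^2 - 8*k + 12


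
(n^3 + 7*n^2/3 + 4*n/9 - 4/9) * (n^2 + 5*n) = n^5 + 22*n^4/3 + 109*n^3/9 + 16*n^2/9 - 20*n/9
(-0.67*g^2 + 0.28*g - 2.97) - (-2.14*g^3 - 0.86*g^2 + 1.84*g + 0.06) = 2.14*g^3 + 0.19*g^2 - 1.56*g - 3.03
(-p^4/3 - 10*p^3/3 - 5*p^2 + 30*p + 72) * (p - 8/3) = -p^5/3 - 22*p^4/9 + 35*p^3/9 + 130*p^2/3 - 8*p - 192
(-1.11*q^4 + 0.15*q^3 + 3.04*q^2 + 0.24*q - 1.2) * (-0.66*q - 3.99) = 0.7326*q^5 + 4.3299*q^4 - 2.6049*q^3 - 12.288*q^2 - 0.1656*q + 4.788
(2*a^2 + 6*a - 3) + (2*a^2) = 4*a^2 + 6*a - 3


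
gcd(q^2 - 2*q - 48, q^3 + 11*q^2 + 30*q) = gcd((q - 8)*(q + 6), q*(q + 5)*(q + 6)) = q + 6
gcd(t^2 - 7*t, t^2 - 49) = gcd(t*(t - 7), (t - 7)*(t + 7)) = t - 7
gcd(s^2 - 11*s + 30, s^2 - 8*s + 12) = s - 6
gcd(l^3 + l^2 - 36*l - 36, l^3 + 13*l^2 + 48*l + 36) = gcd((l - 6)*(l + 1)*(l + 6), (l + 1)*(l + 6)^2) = l^2 + 7*l + 6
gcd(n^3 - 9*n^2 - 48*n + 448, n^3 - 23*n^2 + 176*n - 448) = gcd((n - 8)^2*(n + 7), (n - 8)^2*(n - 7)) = n^2 - 16*n + 64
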